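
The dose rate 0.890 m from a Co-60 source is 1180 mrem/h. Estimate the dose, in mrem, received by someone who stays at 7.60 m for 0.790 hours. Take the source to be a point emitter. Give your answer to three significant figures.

By the inverse-square law, rate at 7.60 m:
(0.890/7.60)² = 0.01371, so 1180 × 0.01371 = 16.18 mrem/h.
Dose = rate × time = 16.18 mrem/h × 0.7900 h = 12.78 mrem.

12.8 mrem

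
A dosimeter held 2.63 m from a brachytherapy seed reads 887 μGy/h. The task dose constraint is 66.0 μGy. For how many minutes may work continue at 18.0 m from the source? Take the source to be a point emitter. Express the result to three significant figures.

209 min

By the inverse-square law, rate at 18.0 m:
(2.63/18.0)² = 0.02135, so 887 × 0.02135 = 18.94 μGy/h.
Stay time = 66.0 μGy ÷ 18.94 μGy/h = 3.485 h = 209.1 min.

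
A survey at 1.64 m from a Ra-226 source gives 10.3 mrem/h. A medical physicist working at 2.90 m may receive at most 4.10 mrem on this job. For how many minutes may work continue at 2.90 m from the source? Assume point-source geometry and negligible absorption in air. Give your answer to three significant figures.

By the inverse-square law, rate at 2.90 m:
(1.64/2.90)² = 0.3198, so 10.3 × 0.3198 = 3.294 mrem/h.
Stay time = 4.10 mrem ÷ 3.294 mrem/h = 1.245 h = 74.70 min.

74.7 min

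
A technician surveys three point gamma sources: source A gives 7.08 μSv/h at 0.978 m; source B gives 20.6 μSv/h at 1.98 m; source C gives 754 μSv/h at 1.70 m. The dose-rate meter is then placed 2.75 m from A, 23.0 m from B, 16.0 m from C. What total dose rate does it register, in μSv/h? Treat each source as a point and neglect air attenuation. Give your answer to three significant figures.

Each source contributes Iᵢ·(dᵢ/rᵢ)²; contributions add.
A: 7.08 × (0.978/2.75)² = 0.8955 μSv/h
B: 20.6 × (1.98/23.0)² = 0.1527 μSv/h
C: 754 × (1.70/16.0)² = 8.512 μSv/h
Total = 0.8955 + 0.1527 + 8.512 = 9.560 μSv/h.

9.56 μSv/h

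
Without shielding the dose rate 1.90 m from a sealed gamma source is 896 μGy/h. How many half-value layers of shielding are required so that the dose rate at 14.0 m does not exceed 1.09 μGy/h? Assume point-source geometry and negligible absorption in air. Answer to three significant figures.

At 14.0 m, distance alone gives 896 × (1.90/14.0)² = 896 × 0.01842 = 16.50 μGy/h.
Further attenuation needed: 16.50/1.09 = 15.14.
n = log₂(15.14) = 3.920 half-value layers.

3.92 half-value layers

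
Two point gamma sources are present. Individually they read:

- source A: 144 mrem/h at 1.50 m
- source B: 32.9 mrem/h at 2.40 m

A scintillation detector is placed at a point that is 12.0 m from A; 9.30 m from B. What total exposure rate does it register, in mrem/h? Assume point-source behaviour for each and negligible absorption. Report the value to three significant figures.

4.44 mrem/h

Each source contributes Iᵢ·(dᵢ/rᵢ)²; contributions add.
A: 144 × (1.50/12.0)² = 2.250 mrem/h
B: 32.9 × (2.40/9.30)² = 2.191 mrem/h
Total = 2.250 + 2.191 = 4.441 mrem/h.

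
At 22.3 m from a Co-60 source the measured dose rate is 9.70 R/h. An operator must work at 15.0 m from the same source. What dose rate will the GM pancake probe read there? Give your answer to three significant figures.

Using I₁d₁² = I₂d₂², scaling from 22.3 m to 15.0 m:
(22.3/15.0)² = 2.210, so 9.70 × 2.210 = 21.44 R/h.

21.4 R/h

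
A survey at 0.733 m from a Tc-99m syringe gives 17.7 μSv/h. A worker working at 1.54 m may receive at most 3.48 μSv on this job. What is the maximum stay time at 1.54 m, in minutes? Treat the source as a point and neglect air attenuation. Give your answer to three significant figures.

By the inverse-square law, rate at 1.54 m:
(0.733/1.54)² = 0.2266, so 17.7 × 0.2266 = 4.011 μSv/h.
Stay time = 3.48 μSv ÷ 4.011 μSv/h = 0.8676 h = 52.06 min.

52.1 min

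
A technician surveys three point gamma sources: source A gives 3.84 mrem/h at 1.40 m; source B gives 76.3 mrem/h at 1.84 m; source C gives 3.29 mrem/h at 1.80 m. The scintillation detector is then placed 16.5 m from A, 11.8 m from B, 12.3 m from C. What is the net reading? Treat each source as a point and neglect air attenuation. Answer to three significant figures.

1.95 mrem/h

Each source contributes Iᵢ·(dᵢ/rᵢ)²; contributions add.
A: 3.84 × (1.40/16.5)² = 0.02765 mrem/h
B: 76.3 × (1.84/11.8)² = 1.855 mrem/h
C: 3.29 × (1.80/12.3)² = 0.07046 mrem/h
Total = 0.02765 + 1.855 + 0.07046 = 1.953 mrem/h.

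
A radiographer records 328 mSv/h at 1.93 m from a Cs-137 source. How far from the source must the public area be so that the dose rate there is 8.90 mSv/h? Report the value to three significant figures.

11.7 m

Intensity scales as (d₁/d₂)², so d₂ = d₁·√(I₁/I₂).
I₁/I₂ = 328/8.90 = 36.85, so d₂ = 1.93 × √36.85 = 11.72 m.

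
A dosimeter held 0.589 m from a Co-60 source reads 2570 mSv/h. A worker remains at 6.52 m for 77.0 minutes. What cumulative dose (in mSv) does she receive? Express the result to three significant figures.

26.9 mSv

Using I₁d₁² = I₂d₂², rate at 6.52 m:
(0.589/6.52)² = 0.008161, so 2570 × 0.008161 = 20.97 mSv/h.
Dose = rate × time = 20.97 mSv/h × 1.283 h = 26.90 mSv.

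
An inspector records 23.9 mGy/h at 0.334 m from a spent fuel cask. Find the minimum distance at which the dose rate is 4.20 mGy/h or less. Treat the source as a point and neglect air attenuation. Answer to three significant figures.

0.797 m

Intensity scales as (d₁/d₂)², so d₂ = d₁·√(I₁/I₂).
I₁/I₂ = 23.9/4.20 = 5.690, so d₂ = 0.334 × √5.690 = 0.7967 m.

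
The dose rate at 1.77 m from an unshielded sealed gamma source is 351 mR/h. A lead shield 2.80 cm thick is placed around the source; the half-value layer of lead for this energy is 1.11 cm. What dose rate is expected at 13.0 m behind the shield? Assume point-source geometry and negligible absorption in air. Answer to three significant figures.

1.13 mR/h

Distance alone: (1.77/13.0)² = 0.01854, so 351 × 0.01854 = 6.508 mR/h.
Shield: 2.80/1.11 = 2.523 half-value layers → attenuation 2^(−2.523) = 0.1740.
Combined: 6.508 × 0.1740 = 1.132 mR/h.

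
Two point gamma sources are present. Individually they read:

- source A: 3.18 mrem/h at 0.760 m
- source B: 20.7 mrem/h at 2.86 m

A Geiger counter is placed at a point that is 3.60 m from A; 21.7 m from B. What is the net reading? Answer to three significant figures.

Each source contributes Iᵢ·(dᵢ/rᵢ)²; contributions add.
A: 3.18 × (0.760/3.60)² = 0.1417 mrem/h
B: 20.7 × (2.86/21.7)² = 0.3596 mrem/h
Total = 0.1417 + 0.3596 = 0.5013 mrem/h.

0.501 mrem/h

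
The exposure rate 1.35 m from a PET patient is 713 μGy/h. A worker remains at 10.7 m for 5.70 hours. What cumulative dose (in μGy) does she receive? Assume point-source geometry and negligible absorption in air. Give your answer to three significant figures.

By the inverse-square law, rate at 10.7 m:
(1.35/10.7)² = 0.01592, so 713 × 0.01592 = 11.35 μGy/h.
Dose = rate × time = 11.35 μGy/h × 5.700 h = 64.69 μGy.

64.7 μGy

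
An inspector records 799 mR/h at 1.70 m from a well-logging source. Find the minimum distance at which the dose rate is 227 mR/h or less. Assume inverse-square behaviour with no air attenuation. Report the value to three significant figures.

3.19 m

Applying the 1/r² law, d₂ = d₁·√(I₁/I₂).
I₁/I₂ = 799/227 = 3.520, so d₂ = 1.70 × √3.520 = 3.189 m.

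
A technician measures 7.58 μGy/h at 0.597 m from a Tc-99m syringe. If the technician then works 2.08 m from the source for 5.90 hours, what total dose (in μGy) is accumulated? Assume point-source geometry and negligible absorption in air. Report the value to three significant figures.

Using I₁d₁² = I₂d₂², rate at 2.08 m:
7.58 × (0.597/2.08)² = 7.58 × 0.08238 = 0.6244 μGy/h.
Dose = rate × time = 0.6244 μGy/h × 5.900 h = 3.684 μGy.

3.68 μGy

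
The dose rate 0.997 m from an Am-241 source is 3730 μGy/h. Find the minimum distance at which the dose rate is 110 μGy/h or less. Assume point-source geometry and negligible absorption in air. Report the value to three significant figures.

Applying the 1/r² law, d₂ = d₁·√(I₁/I₂).
I₁/I₂ = 3730/110 = 33.91, so d₂ = 0.997 × √33.91 = 5.806 m.

5.81 m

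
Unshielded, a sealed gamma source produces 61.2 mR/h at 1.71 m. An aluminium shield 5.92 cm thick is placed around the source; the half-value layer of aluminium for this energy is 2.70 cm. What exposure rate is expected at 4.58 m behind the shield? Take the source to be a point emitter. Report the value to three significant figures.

Distance alone: (1.71/4.58)² = 0.1394, so 61.2 × 0.1394 = 8.531 mR/h.
Shield: 5.92/2.70 = 2.193 half-value layers → attenuation 2^(−2.193) = 0.2187.
Combined: 8.531 × 0.2187 = 1.866 mR/h.

1.87 mR/h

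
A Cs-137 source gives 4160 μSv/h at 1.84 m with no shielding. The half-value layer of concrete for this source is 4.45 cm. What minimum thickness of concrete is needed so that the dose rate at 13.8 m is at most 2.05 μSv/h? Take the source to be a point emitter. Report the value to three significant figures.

At 13.8 m, distance alone gives 4160 × (1.84/13.8)² = 4160 × 0.01778 = 73.96 μSv/h.
Further attenuation needed: 73.96/2.05 = 36.08.
n = log₂(36.08) = 5.173 half-value layers.
Thickness = 5.173 × 4.45 cm = 23.02 cm.

23.0 cm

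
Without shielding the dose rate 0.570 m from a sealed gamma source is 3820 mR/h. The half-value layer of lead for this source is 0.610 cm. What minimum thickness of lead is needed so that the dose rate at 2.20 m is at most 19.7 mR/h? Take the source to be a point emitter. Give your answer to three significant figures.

At 2.20 m, distance alone gives (0.570/2.20)² = 0.06713, so 3820 × 0.06713 = 256.4 mR/h.
Further attenuation needed: 256.4/19.7 = 13.02.
n = log₂(13.02) = 3.703 half-value layers.
Thickness = 3.703 × 0.610 cm = 2.259 cm.

2.26 cm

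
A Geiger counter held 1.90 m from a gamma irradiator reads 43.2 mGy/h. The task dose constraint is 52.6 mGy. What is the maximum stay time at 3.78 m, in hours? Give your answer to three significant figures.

4.82 h

Since intensity falls as 1/r², rate at 3.78 m:
(1.90/3.78)² = 0.2527, so 43.2 × 0.2527 = 10.92 mGy/h.
Stay time = 52.6 mGy ÷ 10.92 mGy/h = 4.817 h.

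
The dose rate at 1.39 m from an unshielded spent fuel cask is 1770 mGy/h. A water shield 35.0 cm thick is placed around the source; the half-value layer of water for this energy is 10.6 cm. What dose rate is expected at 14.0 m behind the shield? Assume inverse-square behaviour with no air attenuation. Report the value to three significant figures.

Distance alone: 1770 × (1.39/14.0)² = 1770 × 0.009858 = 17.45 mGy/h.
Shield: 35.0/10.6 = 3.302 half-value layers → attenuation 2^(−3.302) = 0.1014.
Combined: 17.45 × 0.1014 = 1.769 mGy/h.

1.77 mGy/h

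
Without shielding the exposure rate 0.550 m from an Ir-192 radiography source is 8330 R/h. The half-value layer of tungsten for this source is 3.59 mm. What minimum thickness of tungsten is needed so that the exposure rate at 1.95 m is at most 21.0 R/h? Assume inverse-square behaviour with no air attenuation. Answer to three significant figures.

17.9 mm

At 1.95 m, distance alone gives (0.550/1.95)² = 0.07955, so 8330 × 0.07955 = 662.7 R/h.
Further attenuation needed: 662.7/21.0 = 31.56.
n = log₂(31.56) = 4.980 half-value layers.
Thickness = 4.980 × 3.59 mm = 17.88 mm.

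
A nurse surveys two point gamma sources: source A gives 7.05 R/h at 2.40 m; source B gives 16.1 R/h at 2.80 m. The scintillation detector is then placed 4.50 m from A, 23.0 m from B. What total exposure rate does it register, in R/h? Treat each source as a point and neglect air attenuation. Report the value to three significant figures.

2.24 R/h

Each source contributes Iᵢ·(dᵢ/rᵢ)²; contributions add.
A: 7.05 × (2.40/4.50)² = 2.005 R/h
B: 16.1 × (2.80/23.0)² = 0.2386 R/h
Total = 2.005 + 0.2386 = 2.244 R/h.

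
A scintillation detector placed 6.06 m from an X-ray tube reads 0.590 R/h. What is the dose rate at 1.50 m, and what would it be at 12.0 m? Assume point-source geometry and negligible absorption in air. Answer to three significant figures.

By the inverse-square law,
At 1.50 m: (6.06/1.50)² = 16.32, so 0.590 × 16.32 = 9.629 R/h
At 12.0 m: (1.50/12.0)² = 0.01562, so 9.629 × 0.01562 = 0.1504 R/h.

9.63 R/h; 0.150 R/h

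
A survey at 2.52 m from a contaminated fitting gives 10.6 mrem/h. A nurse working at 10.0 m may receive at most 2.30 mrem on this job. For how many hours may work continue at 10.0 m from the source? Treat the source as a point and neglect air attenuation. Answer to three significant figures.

Using I₁d₁² = I₂d₂², rate at 10.0 m:
(2.52/10.0)² = 0.06350, so 10.6 × 0.06350 = 0.6731 mrem/h.
Stay time = 2.30 mrem ÷ 0.6731 mrem/h = 3.417 h.

3.42 h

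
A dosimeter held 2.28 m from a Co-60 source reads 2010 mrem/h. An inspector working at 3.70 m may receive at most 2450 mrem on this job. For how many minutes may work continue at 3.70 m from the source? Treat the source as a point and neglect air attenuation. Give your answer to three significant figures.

193 min

Using I₁d₁² = I₂d₂², rate at 3.70 m:
(2.28/3.70)² = 0.3797, so 2010 × 0.3797 = 763.2 mrem/h.
Stay time = 2450 mrem ÷ 763.2 mrem/h = 3.210 h = 192.6 min.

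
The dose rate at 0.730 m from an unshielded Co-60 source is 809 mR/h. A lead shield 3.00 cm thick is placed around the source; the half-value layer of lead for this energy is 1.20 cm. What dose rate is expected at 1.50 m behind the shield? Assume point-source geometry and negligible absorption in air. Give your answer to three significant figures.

Distance alone: (0.730/1.50)² = 0.2368, so 809 × 0.2368 = 191.6 mR/h.
Shield: 3.00/1.20 = 2.500 half-value layers → attenuation 2^(−2.500) = 0.1768.
Combined: 191.6 × 0.1768 = 33.87 mR/h.

33.9 mR/h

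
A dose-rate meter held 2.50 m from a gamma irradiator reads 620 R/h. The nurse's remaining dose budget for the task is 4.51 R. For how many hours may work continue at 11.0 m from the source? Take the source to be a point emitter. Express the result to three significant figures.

0.141 h

By the inverse-square law, rate at 11.0 m:
620 × (2.50/11.0)² = 620 × 0.05165 = 32.02 R/h.
Stay time = 4.51 R ÷ 32.02 R/h = 0.1408 h.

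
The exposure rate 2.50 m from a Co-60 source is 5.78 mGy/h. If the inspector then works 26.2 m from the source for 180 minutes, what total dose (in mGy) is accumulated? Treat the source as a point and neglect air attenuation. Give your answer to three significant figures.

By the inverse-square law, rate at 26.2 m:
5.78 × (2.50/26.2)² = 5.78 × 0.009105 = 0.05263 mGy/h.
Dose = rate × time = 0.05263 mGy/h × 3.000 h = 0.1579 mGy.

0.158 mGy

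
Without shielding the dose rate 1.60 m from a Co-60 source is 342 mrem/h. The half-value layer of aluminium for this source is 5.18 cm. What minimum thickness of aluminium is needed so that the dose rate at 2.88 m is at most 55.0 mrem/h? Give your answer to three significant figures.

At 2.88 m, distance alone gives 342 × (1.60/2.88)² = 342 × 0.3086 = 105.5 mrem/h.
Further attenuation needed: 105.5/55.0 = 1.918.
n = log₂(1.918) = 0.9396 half-value layers.
Thickness = 0.9396 × 5.18 cm = 4.867 cm.

4.87 cm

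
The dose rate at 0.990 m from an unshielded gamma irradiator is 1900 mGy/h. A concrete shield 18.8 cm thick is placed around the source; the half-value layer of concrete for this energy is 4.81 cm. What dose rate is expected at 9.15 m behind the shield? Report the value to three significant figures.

1.48 mGy/h

Distance alone: (0.990/9.15)² = 0.01171, so 1900 × 0.01171 = 22.25 mGy/h.
Shield: 18.8/4.81 = 3.909 half-value layers → attenuation 2^(−3.909) = 0.06657.
Combined: 22.25 × 0.06657 = 1.481 mGy/h.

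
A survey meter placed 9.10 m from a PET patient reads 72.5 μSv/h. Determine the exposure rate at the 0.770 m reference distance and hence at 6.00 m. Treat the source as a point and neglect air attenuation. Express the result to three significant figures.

10100 μSv/h; 167 μSv/h

Using I₁d₁² = I₂d₂²,
At 0.770 m: (9.10/0.770)² = 139.7, so 72.5 × 139.7 = 10130 μSv/h
At 6.00 m: 10130 × (0.770/6.00)² = 10130 × 0.01647 = 166.8 μSv/h.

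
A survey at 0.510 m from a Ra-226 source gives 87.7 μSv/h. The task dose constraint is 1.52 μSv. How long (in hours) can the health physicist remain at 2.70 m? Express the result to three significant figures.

Since intensity falls as 1/r², rate at 2.70 m:
(0.510/2.70)² = 0.03568, so 87.7 × 0.03568 = 3.129 μSv/h.
Stay time = 1.52 μSv ÷ 3.129 μSv/h = 0.4858 h.

0.486 h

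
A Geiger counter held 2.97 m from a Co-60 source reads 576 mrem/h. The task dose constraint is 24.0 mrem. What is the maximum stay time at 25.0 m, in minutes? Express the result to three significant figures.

Applying the 1/r² law, rate at 25.0 m:
576 × (2.97/25.0)² = 576 × 0.01411 = 8.127 mrem/h.
Stay time = 24.0 mrem ÷ 8.127 mrem/h = 2.953 h = 177.2 min.

177 min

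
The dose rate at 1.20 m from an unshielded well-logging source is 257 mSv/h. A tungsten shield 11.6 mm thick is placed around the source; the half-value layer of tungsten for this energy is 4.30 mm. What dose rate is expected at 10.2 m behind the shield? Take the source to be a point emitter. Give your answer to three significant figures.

0.548 mSv/h

Distance alone: (1.20/10.2)² = 0.01384, so 257 × 0.01384 = 3.557 mSv/h.
Shield: 11.6/4.30 = 2.698 half-value layers → attenuation 2^(−2.698) = 0.1541.
Combined: 3.557 × 0.1541 = 0.5481 mSv/h.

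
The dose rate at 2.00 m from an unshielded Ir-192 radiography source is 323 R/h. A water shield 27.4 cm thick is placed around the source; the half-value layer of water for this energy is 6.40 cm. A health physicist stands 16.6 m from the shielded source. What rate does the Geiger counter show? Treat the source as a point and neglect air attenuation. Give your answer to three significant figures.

Distance alone: 323 × (2.00/16.6)² = 323 × 0.01452 = 4.690 R/h.
Shield: 27.4/6.40 = 4.281 half-value layers → attenuation 2^(−4.281) = 0.05144.
Combined: 4.690 × 0.05144 = 0.2413 R/h.

0.241 R/h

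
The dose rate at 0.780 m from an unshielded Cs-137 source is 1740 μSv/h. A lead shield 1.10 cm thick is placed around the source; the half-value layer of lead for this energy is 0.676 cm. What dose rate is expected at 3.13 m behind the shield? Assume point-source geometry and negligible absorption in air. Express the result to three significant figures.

Distance alone: 1740 × (0.780/3.13)² = 1740 × 0.06210 = 108.1 μSv/h.
Shield: 1.10/0.676 = 1.627 half-value layers → attenuation 2^(−1.627) = 0.3238.
Combined: 108.1 × 0.3238 = 35.00 μSv/h.

35.0 μSv/h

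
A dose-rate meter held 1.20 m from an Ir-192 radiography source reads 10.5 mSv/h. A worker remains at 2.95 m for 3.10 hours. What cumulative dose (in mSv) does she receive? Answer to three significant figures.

By the inverse-square law, rate at 2.95 m:
10.5 × (1.20/2.95)² = 10.5 × 0.1655 = 1.738 mSv/h.
Dose = rate × time = 1.738 mSv/h × 3.100 h = 5.388 mSv.

5.39 mSv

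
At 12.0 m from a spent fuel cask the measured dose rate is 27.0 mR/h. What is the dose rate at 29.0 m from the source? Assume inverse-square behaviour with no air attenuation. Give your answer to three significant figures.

4.62 mR/h

Using I₁d₁² = I₂d₂², scaling from 12.0 m to 29.0 m:
(12.0/29.0)² = 0.1712, so 27.0 × 0.1712 = 4.622 mR/h.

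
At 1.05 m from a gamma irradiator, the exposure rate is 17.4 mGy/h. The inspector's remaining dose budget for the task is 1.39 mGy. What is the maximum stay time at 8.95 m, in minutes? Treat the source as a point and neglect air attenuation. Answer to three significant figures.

By the inverse-square law, rate at 8.95 m:
17.4 × (1.05/8.95)² = 17.4 × 0.01376 = 0.2394 mGy/h.
Stay time = 1.39 mGy ÷ 0.2394 mGy/h = 5.806 h = 348.4 min.

348 min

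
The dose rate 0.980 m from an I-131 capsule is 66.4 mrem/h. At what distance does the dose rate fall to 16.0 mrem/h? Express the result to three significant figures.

Using I₁d₁² = I₂d₂², d₂ = d₁·√(I₁/I₂).
I₁/I₂ = 66.4/16.0 = 4.150, so d₂ = 0.980 × √4.150 = 1.996 m.

2.00 m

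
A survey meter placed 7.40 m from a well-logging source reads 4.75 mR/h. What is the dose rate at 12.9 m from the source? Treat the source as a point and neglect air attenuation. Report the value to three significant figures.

Intensity scales as (d₁/d₂)², so scaling from 7.40 m to 12.9 m:
(7.40/12.9)² = 0.3291, so 4.75 × 0.3291 = 1.563 mR/h.

1.56 mR/h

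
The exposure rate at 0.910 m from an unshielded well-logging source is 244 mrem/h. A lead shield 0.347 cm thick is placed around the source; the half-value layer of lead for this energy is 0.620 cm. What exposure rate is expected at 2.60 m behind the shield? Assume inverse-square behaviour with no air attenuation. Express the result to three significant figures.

20.3 mrem/h

Distance alone: (0.910/2.60)² = 0.1225, so 244 × 0.1225 = 29.89 mrem/h.
Shield: 0.347/0.620 = 0.5597 half-value layers → attenuation 2^(−0.5597) = 0.6784.
Combined: 29.89 × 0.6784 = 20.28 mrem/h.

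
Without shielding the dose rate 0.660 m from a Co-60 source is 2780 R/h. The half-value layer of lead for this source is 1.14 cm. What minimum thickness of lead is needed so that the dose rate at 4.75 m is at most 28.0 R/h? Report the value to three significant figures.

1.07 cm

At 4.75 m, distance alone gives (0.660/4.75)² = 0.01931, so 2780 × 0.01931 = 53.68 R/h.
Further attenuation needed: 53.68/28.0 = 1.917.
n = log₂(1.917) = 0.9389 half-value layers.
Thickness = 0.9389 × 1.14 cm = 1.070 cm.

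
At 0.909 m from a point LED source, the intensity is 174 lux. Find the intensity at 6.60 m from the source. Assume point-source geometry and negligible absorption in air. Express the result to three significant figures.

3.30 lux

Applying the 1/r² law, the rate at 6.60 m is
(0.909/6.60)² = 0.01897, so 174 × 0.01897 = 3.301 lux.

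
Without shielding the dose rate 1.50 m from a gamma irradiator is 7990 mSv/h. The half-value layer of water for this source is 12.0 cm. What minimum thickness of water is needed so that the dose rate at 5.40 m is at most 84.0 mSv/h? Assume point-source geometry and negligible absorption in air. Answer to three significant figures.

34.5 cm

At 5.40 m, distance alone gives (1.50/5.40)² = 0.07716, so 7990 × 0.07716 = 616.5 mSv/h.
Further attenuation needed: 616.5/84.0 = 7.339.
n = log₂(7.339) = 2.876 half-value layers.
Thickness = 2.876 × 12.0 cm = 34.51 cm.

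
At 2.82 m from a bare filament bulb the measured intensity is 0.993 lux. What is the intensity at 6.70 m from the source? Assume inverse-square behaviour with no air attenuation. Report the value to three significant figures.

Using I₁d₁² = I₂d₂², scaling from 2.82 m to 6.70 m:
(2.82/6.70)² = 0.1772, so 0.993 × 0.1772 = 0.1760 lux.

0.176 lux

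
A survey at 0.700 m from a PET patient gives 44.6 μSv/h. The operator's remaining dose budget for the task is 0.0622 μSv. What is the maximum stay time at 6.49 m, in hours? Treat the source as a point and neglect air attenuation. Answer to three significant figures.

Using I₁d₁² = I₂d₂², rate at 6.49 m:
(0.700/6.49)² = 0.01163, so 44.6 × 0.01163 = 0.5187 μSv/h.
Stay time = 0.0622 μSv ÷ 0.5187 μSv/h = 0.1199 h.

0.120 h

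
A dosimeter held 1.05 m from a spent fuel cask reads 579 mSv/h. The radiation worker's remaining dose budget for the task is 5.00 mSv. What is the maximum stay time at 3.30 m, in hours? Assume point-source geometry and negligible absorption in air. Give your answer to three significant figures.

0.0853 h

Since intensity falls as 1/r², rate at 3.30 m:
(1.05/3.30)² = 0.1012, so 579 × 0.1012 = 58.59 mSv/h.
Stay time = 5.00 mSv ÷ 58.59 mSv/h = 0.08534 h.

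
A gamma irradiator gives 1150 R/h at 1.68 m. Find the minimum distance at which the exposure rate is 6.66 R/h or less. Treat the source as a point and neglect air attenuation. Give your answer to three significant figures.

22.1 m

Applying the 1/r² law, d₂ = d₁·√(I₁/I₂).
I₁/I₂ = 1150/6.66 = 172.7, so d₂ = 1.68 × √172.7 = 22.08 m.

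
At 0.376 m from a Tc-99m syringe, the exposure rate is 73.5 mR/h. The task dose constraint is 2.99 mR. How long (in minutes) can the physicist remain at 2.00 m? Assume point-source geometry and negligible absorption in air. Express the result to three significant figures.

Applying the 1/r² law, rate at 2.00 m:
73.5 × (0.376/2.00)² = 73.5 × 0.03534 = 2.597 mR/h.
Stay time = 2.99 mR ÷ 2.597 mR/h = 1.151 h = 69.06 min.

69.1 min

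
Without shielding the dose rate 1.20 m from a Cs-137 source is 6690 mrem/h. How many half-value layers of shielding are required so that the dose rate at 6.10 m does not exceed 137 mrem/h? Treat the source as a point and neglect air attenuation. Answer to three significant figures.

0.918 half-value layers

At 6.10 m, distance alone gives (1.20/6.10)² = 0.03870, so 6690 × 0.03870 = 258.9 mrem/h.
Further attenuation needed: 258.9/137 = 1.890.
n = log₂(1.890) = 0.9184 half-value layers.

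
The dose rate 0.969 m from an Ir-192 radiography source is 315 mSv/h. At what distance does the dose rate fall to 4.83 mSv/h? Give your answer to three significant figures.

Using I₁d₁² = I₂d₂², d₂ = d₁·√(I₁/I₂).
I₁/I₂ = 315/4.83 = 65.22, so d₂ = 0.969 × √65.22 = 7.826 m.

7.83 m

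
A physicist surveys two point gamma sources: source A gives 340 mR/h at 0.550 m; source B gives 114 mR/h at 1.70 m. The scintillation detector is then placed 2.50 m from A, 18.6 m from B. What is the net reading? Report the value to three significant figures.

17.4 mR/h

By superposition, sum each source's inverse-square contribution:
A: 340 × (0.550/2.50)² = 16.46 mR/h
B: 114 × (1.70/18.6)² = 0.9523 mR/h
Total = 16.46 + 0.9523 = 17.41 mR/h.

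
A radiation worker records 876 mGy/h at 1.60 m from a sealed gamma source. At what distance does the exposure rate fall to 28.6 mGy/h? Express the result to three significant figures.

8.86 m

By the inverse-square law, d₂ = d₁·√(I₁/I₂).
I₁/I₂ = 876/28.6 = 30.63, so d₂ = 1.60 × √30.63 = 8.855 m.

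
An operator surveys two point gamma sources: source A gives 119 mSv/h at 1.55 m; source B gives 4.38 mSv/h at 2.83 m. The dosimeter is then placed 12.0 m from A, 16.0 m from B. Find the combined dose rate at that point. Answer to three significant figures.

Each source contributes Iᵢ·(dᵢ/rᵢ)²; contributions add.
A: 119 × (1.55/12.0)² = 1.985 mSv/h
B: 4.38 × (2.83/16.0)² = 0.1370 mSv/h
Total = 1.985 + 0.1370 = 2.122 mSv/h.

2.12 mSv/h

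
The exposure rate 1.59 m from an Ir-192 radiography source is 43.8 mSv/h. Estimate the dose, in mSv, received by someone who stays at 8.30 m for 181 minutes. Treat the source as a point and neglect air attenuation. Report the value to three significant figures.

Intensity scales as (d₁/d₂)², so rate at 8.30 m:
43.8 × (1.59/8.30)² = 43.8 × 0.03670 = 1.607 mSv/h.
Dose = rate × time = 1.607 mSv/h × 3.017 h = 4.848 mSv.

4.85 mSv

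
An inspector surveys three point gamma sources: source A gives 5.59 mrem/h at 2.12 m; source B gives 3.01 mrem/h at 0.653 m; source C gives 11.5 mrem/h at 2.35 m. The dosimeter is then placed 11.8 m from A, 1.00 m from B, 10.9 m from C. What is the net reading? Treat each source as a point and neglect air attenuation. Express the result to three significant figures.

Each source contributes Iᵢ·(dᵢ/rᵢ)²; contributions add.
A: 5.59 × (2.12/11.8)² = 0.1804 mrem/h
B: 3.01 × (0.653/1.00)² = 1.283 mrem/h
C: 11.5 × (2.35/10.9)² = 0.5345 mrem/h
Total = 0.1804 + 1.283 + 0.5345 = 1.998 mrem/h.

2.00 mrem/h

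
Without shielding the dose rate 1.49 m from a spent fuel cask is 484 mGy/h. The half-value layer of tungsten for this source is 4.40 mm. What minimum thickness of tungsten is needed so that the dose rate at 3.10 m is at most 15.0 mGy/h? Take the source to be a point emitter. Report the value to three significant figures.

12.8 mm

At 3.10 m, distance alone gives (1.49/3.10)² = 0.2310, so 484 × 0.2310 = 111.8 mGy/h.
Further attenuation needed: 111.8/15.0 = 7.453.
n = log₂(7.453) = 2.898 half-value layers.
Thickness = 2.898 × 4.40 mm = 12.75 mm.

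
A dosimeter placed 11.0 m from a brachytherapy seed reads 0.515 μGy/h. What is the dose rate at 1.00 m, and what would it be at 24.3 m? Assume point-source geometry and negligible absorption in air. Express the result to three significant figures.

62.3 μGy/h; 0.106 μGy/h

By the inverse-square law,
At 1.00 m: 0.515 × (11.0/1.00)² = 0.515 × 121.0 = 62.32 μGy/h
At 24.3 m: (1.00/24.3)² = 0.001694, so 62.32 × 0.001694 = 0.1056 μGy/h.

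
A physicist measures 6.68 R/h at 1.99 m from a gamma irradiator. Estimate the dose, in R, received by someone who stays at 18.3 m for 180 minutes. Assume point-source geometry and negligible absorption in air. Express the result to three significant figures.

Since intensity falls as 1/r², rate at 18.3 m:
(1.99/18.3)² = 0.01183, so 6.68 × 0.01183 = 0.07902 R/h.
Dose = rate × time = 0.07902 R/h × 3.000 h = 0.2371 R.

0.237 R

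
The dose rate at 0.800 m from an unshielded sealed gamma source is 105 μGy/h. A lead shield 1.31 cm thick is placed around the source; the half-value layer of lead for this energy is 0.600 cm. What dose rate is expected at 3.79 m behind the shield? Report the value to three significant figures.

Distance alone: 105 × (0.800/3.79)² = 105 × 0.04456 = 4.679 μGy/h.
Shield: 1.31/0.600 = 2.183 half-value layers → attenuation 2^(−2.183) = 0.2202.
Combined: 4.679 × 0.2202 = 1.030 μGy/h.

1.03 μGy/h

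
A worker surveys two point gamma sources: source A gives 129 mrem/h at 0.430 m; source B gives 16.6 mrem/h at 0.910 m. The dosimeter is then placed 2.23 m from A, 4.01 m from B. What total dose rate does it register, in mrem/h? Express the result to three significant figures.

Each source contributes Iᵢ·(dᵢ/rᵢ)²; contributions add.
A: 129 × (0.430/2.23)² = 4.796 mrem/h
B: 16.6 × (0.910/4.01)² = 0.8549 mrem/h
Total = 4.796 + 0.8549 = 5.651 mrem/h.

5.65 mrem/h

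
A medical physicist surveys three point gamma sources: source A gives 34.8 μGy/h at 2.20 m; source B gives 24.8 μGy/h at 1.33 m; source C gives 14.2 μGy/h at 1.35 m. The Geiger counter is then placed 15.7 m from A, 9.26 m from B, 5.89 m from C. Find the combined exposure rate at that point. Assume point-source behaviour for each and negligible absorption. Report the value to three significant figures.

1.94 μGy/h

Each source contributes Iᵢ·(dᵢ/rᵢ)²; contributions add.
A: 34.8 × (2.20/15.7)² = 0.6833 μGy/h
B: 24.8 × (1.33/9.26)² = 0.5116 μGy/h
C: 14.2 × (1.35/5.89)² = 0.7460 μGy/h
Total = 0.6833 + 0.5116 + 0.7460 = 1.941 μGy/h.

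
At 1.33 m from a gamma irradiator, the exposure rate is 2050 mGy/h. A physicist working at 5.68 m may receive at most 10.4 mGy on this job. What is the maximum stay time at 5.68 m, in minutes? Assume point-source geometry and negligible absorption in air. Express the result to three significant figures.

Since intensity falls as 1/r², rate at 5.68 m:
(1.33/5.68)² = 0.05483, so 2050 × 0.05483 = 112.4 mGy/h.
Stay time = 10.4 mGy ÷ 112.4 mGy/h = 0.09253 h = 5.552 min.

5.55 min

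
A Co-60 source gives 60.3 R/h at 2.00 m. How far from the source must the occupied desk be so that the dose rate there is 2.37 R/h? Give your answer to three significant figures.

Using I₁d₁² = I₂d₂², d₂ = d₁·√(I₁/I₂).
I₁/I₂ = 60.3/2.37 = 25.44, so d₂ = 2.00 × √25.44 = 10.09 m.

10.1 m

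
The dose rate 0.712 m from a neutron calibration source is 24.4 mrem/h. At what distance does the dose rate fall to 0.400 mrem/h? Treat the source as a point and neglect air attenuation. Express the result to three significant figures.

5.56 m

Intensity scales as (d₁/d₂)², so d₂ = d₁·√(I₁/I₂).
I₁/I₂ = 24.4/0.400 = 61.00, so d₂ = 0.712 × √61.00 = 5.561 m.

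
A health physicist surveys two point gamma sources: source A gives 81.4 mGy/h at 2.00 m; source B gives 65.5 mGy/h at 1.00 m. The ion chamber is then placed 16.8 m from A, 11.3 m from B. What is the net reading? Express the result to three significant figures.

1.67 mGy/h

Each source contributes Iᵢ·(dᵢ/rᵢ)²; contributions add.
A: 81.4 × (2.00/16.8)² = 1.154 mGy/h
B: 65.5 × (1.00/11.3)² = 0.5130 mGy/h
Total = 1.154 + 0.5130 = 1.667 mGy/h.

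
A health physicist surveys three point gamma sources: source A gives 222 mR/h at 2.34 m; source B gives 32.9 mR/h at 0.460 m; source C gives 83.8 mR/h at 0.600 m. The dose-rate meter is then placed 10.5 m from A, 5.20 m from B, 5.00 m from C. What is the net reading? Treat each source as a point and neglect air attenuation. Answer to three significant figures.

12.5 mR/h

By superposition, sum each source's inverse-square contribution:
A: 222 × (2.34/10.5)² = 11.03 mR/h
B: 32.9 × (0.460/5.20)² = 0.2575 mR/h
C: 83.8 × (0.600/5.00)² = 1.207 mR/h
Total = 11.03 + 0.2575 + 1.207 = 12.49 mR/h.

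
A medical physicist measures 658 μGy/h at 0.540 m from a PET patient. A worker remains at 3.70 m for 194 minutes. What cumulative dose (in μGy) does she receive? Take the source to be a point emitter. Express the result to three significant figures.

Applying the 1/r² law, rate at 3.70 m:
658 × (0.540/3.70)² = 658 × 0.02130 = 14.02 μGy/h.
Dose = rate × time = 14.02 μGy/h × 3.233 h = 45.33 μGy.

45.3 μGy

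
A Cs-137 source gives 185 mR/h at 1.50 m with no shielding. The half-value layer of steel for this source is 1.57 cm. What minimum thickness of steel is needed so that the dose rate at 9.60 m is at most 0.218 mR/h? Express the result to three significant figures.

6.87 cm

At 9.60 m, distance alone gives (1.50/9.60)² = 0.02441, so 185 × 0.02441 = 4.516 mR/h.
Further attenuation needed: 4.516/0.218 = 20.72.
n = log₂(20.72) = 4.373 half-value layers.
Thickness = 4.373 × 1.57 cm = 6.866 cm.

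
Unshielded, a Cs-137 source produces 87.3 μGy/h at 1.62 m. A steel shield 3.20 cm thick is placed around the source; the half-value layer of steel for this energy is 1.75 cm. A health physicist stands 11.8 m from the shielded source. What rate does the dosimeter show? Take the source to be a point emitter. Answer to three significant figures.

0.463 μGy/h

Distance alone: (1.62/11.8)² = 0.01885, so 87.3 × 0.01885 = 1.646 μGy/h.
Shield: 3.20/1.75 = 1.829 half-value layers → attenuation 2^(−1.829) = 0.2815.
Combined: 1.646 × 0.2815 = 0.4633 μGy/h.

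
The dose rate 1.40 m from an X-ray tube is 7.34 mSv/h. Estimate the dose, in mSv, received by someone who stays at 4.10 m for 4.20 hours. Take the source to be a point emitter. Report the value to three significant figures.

Using I₁d₁² = I₂d₂², rate at 4.10 m:
(1.40/4.10)² = 0.1166, so 7.34 × 0.1166 = 0.8558 mSv/h.
Dose = rate × time = 0.8558 mSv/h × 4.200 h = 3.594 mSv.

3.59 mSv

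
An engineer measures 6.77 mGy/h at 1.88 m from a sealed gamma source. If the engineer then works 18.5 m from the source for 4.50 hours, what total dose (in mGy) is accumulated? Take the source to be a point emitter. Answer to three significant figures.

0.315 mGy

Since intensity falls as 1/r², rate at 18.5 m:
(1.88/18.5)² = 0.01033, so 6.77 × 0.01033 = 0.06993 mGy/h.
Dose = rate × time = 0.06993 mGy/h × 4.500 h = 0.3147 mGy.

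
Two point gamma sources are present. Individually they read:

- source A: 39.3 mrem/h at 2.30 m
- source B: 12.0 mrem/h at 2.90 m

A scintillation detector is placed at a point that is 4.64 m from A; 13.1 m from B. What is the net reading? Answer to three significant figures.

By superposition, sum each source's inverse-square contribution:
A: 39.3 × (2.30/4.64)² = 9.656 mrem/h
B: 12.0 × (2.90/13.1)² = 0.5881 mrem/h
Total = 9.656 + 0.5881 = 10.24 mrem/h.

10.2 mrem/h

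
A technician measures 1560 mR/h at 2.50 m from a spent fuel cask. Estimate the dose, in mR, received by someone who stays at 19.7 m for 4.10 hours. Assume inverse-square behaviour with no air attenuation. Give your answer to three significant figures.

103 mR

Since intensity falls as 1/r², rate at 19.7 m:
1560 × (2.50/19.7)² = 1560 × 0.01610 = 25.12 mR/h.
Dose = rate × time = 25.12 mR/h × 4.100 h = 103.0 mR.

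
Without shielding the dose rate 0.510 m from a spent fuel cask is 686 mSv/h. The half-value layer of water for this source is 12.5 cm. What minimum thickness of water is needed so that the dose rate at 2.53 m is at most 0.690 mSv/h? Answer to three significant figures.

66.7 cm

At 2.53 m, distance alone gives (0.510/2.53)² = 0.04063, so 686 × 0.04063 = 27.87 mSv/h.
Further attenuation needed: 27.87/0.690 = 40.39.
n = log₂(40.39) = 5.336 half-value layers.
Thickness = 5.336 × 12.5 cm = 66.70 cm.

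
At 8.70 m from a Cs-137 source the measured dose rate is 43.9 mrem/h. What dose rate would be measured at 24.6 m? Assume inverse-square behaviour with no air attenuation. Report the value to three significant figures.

By the inverse-square law, scaling from 8.70 m to 24.6 m:
43.9 × (8.70/24.6)² = 43.9 × 0.1251 = 5.492 mrem/h.

5.49 mrem/h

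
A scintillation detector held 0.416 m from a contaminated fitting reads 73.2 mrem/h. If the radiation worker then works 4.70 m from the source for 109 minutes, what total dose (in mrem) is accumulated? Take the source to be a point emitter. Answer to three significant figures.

1.04 mrem

By the inverse-square law, rate at 4.70 m:
(0.416/4.70)² = 0.007834, so 73.2 × 0.007834 = 0.5734 mrem/h.
Dose = rate × time = 0.5734 mrem/h × 1.817 h = 1.042 mrem.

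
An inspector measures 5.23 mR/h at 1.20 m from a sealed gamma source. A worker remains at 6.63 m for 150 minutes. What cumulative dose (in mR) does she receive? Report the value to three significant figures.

0.428 mR

By the inverse-square law, rate at 6.63 m:
(1.20/6.63)² = 0.03276, so 5.23 × 0.03276 = 0.1713 mR/h.
Dose = rate × time = 0.1713 mR/h × 2.500 h = 0.4283 mR.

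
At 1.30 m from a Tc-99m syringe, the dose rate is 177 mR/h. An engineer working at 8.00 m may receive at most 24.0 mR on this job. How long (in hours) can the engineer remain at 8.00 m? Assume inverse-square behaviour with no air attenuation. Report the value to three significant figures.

Using I₁d₁² = I₂d₂², rate at 8.00 m:
(1.30/8.00)² = 0.02641, so 177 × 0.02641 = 4.675 mR/h.
Stay time = 24.0 mR ÷ 4.675 mR/h = 5.134 h.

5.13 h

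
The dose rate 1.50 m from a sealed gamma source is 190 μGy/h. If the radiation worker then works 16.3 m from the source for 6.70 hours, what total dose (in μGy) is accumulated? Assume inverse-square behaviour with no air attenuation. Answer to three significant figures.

Using I₁d₁² = I₂d₂², rate at 16.3 m:
190 × (1.50/16.3)² = 190 × 0.008469 = 1.609 μGy/h.
Dose = rate × time = 1.609 μGy/h × 6.700 h = 10.78 μGy.

10.8 μGy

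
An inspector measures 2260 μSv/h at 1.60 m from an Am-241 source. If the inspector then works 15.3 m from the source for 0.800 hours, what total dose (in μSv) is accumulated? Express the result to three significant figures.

19.8 μSv

Applying the 1/r² law, rate at 15.3 m:
(1.60/15.3)² = 0.01094, so 2260 × 0.01094 = 24.72 μSv/h.
Dose = rate × time = 24.72 μSv/h × 0.8000 h = 19.78 μSv.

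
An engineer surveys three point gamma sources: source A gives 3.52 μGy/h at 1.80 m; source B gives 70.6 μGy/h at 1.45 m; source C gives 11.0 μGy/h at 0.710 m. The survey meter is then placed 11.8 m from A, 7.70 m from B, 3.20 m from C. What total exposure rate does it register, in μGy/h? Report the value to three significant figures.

3.13 μGy/h

Each source contributes Iᵢ·(dᵢ/rᵢ)²; contributions add.
A: 3.52 × (1.80/11.8)² = 0.08191 μGy/h
B: 70.6 × (1.45/7.70)² = 2.504 μGy/h
C: 11.0 × (0.710/3.20)² = 0.5415 μGy/h
Total = 0.08191 + 2.504 + 0.5415 = 3.127 μGy/h.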